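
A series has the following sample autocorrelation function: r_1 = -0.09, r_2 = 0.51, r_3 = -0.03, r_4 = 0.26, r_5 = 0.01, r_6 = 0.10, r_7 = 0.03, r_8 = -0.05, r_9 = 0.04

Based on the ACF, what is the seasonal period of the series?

2

The largest autocorrelation is r_2 = 0.51, with a weaker echo at lag 4 (0.26); the remaining lags stay at or below 0.10.
The dominant spike at lag 2 indicates a seasonal period of 2.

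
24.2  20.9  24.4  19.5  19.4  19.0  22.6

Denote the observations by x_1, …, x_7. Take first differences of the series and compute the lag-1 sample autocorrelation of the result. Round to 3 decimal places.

First differences Δx: -3.3, 3.5, -4.9, -0.1, -0.4, 3.6
Mean of differences = -0.2667
Numerator Σ(Δx_t−Δx̄)(Δx_{t+1}−Δx̄) = -30.1878
Denominator Σ(Δx_t−Δx̄)² = 59.8533
r_1(Δx) = -30.1878 / 59.8533 = -0.504

-0.504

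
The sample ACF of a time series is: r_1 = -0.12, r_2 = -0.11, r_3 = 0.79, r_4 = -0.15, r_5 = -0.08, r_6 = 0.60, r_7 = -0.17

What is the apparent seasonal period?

3

The largest autocorrelation is r_3 = 0.79, with a weaker echo at lag 6 (0.60); the remaining lags stay at or below -0.08.
The dominant spike at lag 3 indicates a seasonal period of 3.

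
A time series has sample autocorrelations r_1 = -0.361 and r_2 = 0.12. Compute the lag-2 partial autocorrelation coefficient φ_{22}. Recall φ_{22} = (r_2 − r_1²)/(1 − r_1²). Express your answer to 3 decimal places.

φ_{22} = (r_2 − r_1²) / (1 − r_1²)
r_1² = (-0.361)² = 0.130321
Numerator = 0.12 − 0.1303 = -0.0103; denominator = 1 − 0.1303 = 0.8697
φ_{22} = -0.0103 / 0.8697 = -0.012

-0.012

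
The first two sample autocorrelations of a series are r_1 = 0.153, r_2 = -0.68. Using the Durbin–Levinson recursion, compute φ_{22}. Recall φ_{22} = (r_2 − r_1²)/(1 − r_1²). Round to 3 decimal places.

-0.720

φ_{22} = (r_2 − r_1²) / (1 − r_1²)
r_1² = (0.153)² = 0.023409
Numerator = -0.68 − 0.0234 = -0.7034; denominator = 1 − 0.0234 = 0.9766
φ_{22} = -0.7034 / 0.9766 = -0.720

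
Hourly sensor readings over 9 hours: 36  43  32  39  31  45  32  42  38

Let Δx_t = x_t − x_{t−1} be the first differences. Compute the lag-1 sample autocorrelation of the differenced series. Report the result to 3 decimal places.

First differences Δx: 7, -11, 7, -8, 14, -13, 10, -4
Mean of differences = 0.2500
Numerator Σ(Δx_t−Δx̄)(Δx_{t+1}−Δx̄) = -673.8125
Denominator Σ(Δx_t−Δx̄)² = 763.5000
r_1(Δx) = -673.8125 / 763.5000 = -0.883

-0.883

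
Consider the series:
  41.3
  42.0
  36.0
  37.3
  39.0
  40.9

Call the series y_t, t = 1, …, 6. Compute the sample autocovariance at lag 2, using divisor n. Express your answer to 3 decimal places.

Mean ȳ = (41.3 + 42.0 + 36.0 + 37.3 + 39.0 + 40.9)/6 = 39.4167
Σ_{t=1}^{4}(y_t−ȳ)(y_{t+2}−ȳ) = -13.6189
γ_2 = -13.6189 / 6 = -2.270

-2.270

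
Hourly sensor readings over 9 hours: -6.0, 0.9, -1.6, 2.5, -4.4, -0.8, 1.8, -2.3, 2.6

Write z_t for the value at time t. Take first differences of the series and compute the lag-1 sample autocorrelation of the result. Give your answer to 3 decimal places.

-0.588

First differences Δz: 6.9, -2.5, 4.1, -6.9, 3.6, 2.6, -4.1, 4.9
Mean of differences = 1.0750
Numerator Σ(Δz_t−Δz̄)(Δz_{t+1}−Δz̄) = -99.7356
Denominator Σ(Δz_t−Δz̄)² = 169.5750
r_1(Δz) = -99.7356 / 169.5750 = -0.588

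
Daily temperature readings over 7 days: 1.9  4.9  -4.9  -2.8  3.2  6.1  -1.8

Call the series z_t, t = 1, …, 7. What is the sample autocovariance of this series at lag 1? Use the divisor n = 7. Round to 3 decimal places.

-1.203

Mean z̄ = (1.9 + 4.9 − 4.9 − 2.8 + 3.2 + 6.1 − 1.8)/7 = 0.9429
Σ_{t=1}^{6}(z_t−z̄)(z_{t+1}−z̄) = -8.4176
γ_1 = -8.4176 / 7 = -1.203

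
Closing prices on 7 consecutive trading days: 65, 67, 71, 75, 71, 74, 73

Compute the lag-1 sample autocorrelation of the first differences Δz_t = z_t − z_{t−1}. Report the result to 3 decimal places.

First differences Δz: 2, 4, 4, -4, 3, -1
Mean of differences = 1.3333
Numerator Σ(Δz_t−Δz̄)(Δz_{t+1}−Δz̄) = -18.1111
Denominator Σ(Δz_t−Δz̄)² = 51.3333
r_1(Δz) = -18.1111 / 51.3333 = -0.353

-0.353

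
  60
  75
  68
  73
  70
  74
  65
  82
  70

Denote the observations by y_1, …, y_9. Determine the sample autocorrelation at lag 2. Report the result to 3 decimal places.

Mean ȳ = (60 + 75 + 68 + 73 + 70 + 74 + 65 + 82 + 70)/9 = 70.7778
Σ(y_t−ȳ)(y_{t+2}−ȳ) = (29.9383) + (9.3827) + (2.1605) + (7.1605) + (4.4938) + (36.1605) + (4.4938) = 93.7901
Denominator Σ(y_t−ȳ)² = 317.5556
r_2 = 93.7901 / 317.5556 = 0.295

0.295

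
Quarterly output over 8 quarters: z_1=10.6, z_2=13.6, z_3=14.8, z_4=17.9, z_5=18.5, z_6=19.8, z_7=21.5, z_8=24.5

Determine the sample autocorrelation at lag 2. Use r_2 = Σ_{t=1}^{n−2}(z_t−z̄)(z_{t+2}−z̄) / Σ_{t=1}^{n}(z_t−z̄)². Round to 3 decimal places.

Mean z̄ = (10.6 + 13.6 + 14.8 + 17.9 + 18.5 + 19.8 + 21.5 + 24.5)/8 = 17.6500
Σ(z_t−z̄)(z_{t+2}−z̄) = (20.0925) + (-1.0125) + (-2.4225) + (0.5375) + (3.2725) + (14.7275) = 35.1950
Denominator Σ(z_t−z̄)² = 141.3800
r_2 = 35.1950 / 141.3800 = 0.249

0.249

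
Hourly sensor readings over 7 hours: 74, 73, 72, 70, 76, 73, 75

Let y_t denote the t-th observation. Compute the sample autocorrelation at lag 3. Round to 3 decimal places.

-0.358

Mean ȳ = (74 + 73 + 72 + 70 + 76 + 73 + 75)/7 = 73.2857
Deviations from mean: 0.7143, -0.2857, -1.2857, -3.2857, 2.7143, -0.2857, 1.7143
Σ(y_t−ȳ)(y_{t+3}−ȳ) = (-2.3469) + (-0.7755) + (0.3673) + (-5.6327) = -8.3878
Denominator Σ(y_t−ȳ)² = 23.4286
r_3 = -8.3878 / 23.4286 = -0.358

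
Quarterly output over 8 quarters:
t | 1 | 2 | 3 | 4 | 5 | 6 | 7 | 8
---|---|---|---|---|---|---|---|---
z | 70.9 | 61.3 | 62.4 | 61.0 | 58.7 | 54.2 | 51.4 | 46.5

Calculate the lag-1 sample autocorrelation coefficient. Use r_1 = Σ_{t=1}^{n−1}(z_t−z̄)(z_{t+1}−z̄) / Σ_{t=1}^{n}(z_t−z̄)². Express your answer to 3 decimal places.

Mean z̄ = (70.9 + 61.3 + 62.4 + 61.0 + 58.7 + 54.2 + 51.4 + 46.5)/8 = 58.3000
Σ(z_t−z̄)(z_{t+1}−z̄) = (37.8000) + (12.3000) + (11.0700) + (1.0800) + (-1.6400) + (28.2900) + (81.4200) = 170.3200
Denominator Σ(z_t−z̄)² = 395.6800
r_1 = 170.3200 / 395.6800 = 0.430

0.430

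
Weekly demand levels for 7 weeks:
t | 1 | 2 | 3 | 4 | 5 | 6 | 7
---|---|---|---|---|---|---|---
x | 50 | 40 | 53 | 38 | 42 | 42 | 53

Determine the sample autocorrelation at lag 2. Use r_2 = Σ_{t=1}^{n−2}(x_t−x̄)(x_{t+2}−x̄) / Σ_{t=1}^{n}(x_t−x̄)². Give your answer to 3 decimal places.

Mean x̄ = (50 + 40 + 53 + 38 + 42 + 42 + 53)/7 = 45.4286
Deviations from mean: 4.5714, -5.4286, 7.5714, -7.4286, -3.4286, -3.4286, 7.5714
Σ(x_t−x̄)(x_{t+2}−x̄) = (34.6122) + (40.3265) + (-25.9592) + (25.4694) + (-25.9592) = 48.4898
Denominator Σ(x_t−x̄)² = 243.7143
r_2 = 48.4898 / 243.7143 = 0.199

0.199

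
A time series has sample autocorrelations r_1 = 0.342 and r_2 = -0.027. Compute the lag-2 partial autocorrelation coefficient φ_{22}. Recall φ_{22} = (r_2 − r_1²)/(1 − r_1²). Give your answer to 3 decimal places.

-0.163

φ_{22} = (r_2 − r_1²) / (1 − r_1²)
r_1² = (0.342)² = 0.116964
Numerator = -0.027 − 0.1170 = -0.1440; denominator = 1 − 0.1170 = 0.8830
φ_{22} = -0.1440 / 0.8830 = -0.163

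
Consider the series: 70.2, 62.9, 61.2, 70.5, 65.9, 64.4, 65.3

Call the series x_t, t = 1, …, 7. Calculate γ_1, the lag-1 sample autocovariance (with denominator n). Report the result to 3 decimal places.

-2.875

Mean x̄ = (70.2 + 62.9 + 61.2 + 70.5 + 65.9 + 64.4 + 65.3)/7 = 65.7714
Deviations: 4.4286, -2.8714, -4.5714, 4.7286, 0.1286, -1.3714, -0.4714
Σ_{t=1}^{6}(x_t−x̄)(x_{t+1}−x̄) = -20.1280
γ_1 = -20.1280 / 7 = -2.875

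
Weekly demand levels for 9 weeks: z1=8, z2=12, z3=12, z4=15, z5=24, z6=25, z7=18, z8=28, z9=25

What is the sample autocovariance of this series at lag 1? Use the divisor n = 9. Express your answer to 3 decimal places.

22.583

Mean z̄ = (8 + 12 + 12 + 15 + 24 + 25 + 18 + 28 + 25)/9 = 18.5556
Σ_{t=1}^{8}(z_t−z̄)(z_{t+1}−z̄) = 203.2469
γ_1 = 203.2469 / 9 = 22.583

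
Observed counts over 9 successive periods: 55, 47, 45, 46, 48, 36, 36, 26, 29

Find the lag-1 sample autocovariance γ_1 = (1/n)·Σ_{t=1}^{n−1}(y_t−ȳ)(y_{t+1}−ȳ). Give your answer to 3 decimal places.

45.295

Mean ȳ = (55 + 47 + 45 + 46 + 48 + 36 + 36 + 26 + 29)/9 = 40.8889
Σ_{t=1}^{8}(y_t−ȳ)(y_{t+1}−ȳ) = 407.6543
γ_1 = 407.6543 / 9 = 45.295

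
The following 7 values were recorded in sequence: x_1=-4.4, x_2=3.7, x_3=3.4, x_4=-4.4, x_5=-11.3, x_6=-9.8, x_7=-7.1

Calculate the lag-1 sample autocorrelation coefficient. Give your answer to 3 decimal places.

Mean x̄ = (-4.4 + 3.7 + 3.4 − 4.4 − 11.3 − 9.8 − 7.1)/7 = -4.2714
Σ(x_t−x̄)(x_{t+1}−x̄) = (-1.0249) + (61.1522) + (-0.9863) + (0.9037) + (38.8580) + (15.6380) = 114.5406
Denominator Σ(x_t−x̄)² = 210.3943
r_1 = 114.5406 / 210.3943 = 0.544

0.544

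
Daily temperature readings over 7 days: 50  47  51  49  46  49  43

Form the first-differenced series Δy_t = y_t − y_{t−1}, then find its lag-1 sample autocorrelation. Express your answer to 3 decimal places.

First differences Δy: -3, 4, -2, -3, 3, -6
Mean of differences = -1.1667
Numerator Σ(Δy_t−Δȳ)(Δy_{t+1}−Δȳ) = -40.0278
Denominator Σ(Δy_t−Δȳ)² = 74.8333
r_1(Δy) = -40.0278 / 74.8333 = -0.535

-0.535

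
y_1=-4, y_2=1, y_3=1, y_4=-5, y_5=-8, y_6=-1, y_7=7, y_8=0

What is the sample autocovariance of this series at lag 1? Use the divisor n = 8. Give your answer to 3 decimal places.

3.264

Mean ȳ = (-4 + 1 + 1 − 5 − 8 − 1 + 7 + 0)/8 = -1.1250
Deviations: -2.8750, 2.1250, 2.1250, -3.8750, -6.8750, 0.1250, 8.1250, 1.1250
Σ_{t=1}^{7}(y_t−ȳ)(y_{t+1}−ȳ) = 26.1094
γ_1 = 26.1094 / 8 = 3.264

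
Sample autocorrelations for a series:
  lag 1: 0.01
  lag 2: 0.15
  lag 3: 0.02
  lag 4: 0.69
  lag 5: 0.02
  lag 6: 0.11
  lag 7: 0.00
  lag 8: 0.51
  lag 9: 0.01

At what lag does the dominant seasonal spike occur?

4

The largest autocorrelation is r_4 = 0.69, with a weaker echo at lag 8 (0.51); the remaining lags stay at or below 0.15.
The dominant spike at lag 4 indicates a seasonal period of 4.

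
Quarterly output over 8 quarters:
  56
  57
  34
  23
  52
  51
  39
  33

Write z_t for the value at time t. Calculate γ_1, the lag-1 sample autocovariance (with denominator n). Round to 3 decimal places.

17.029

Mean z̄ = (56 + 57 + 34 + 23 + 52 + 51 + 39 + 33)/8 = 43.1250
Deviations: 12.8750, 13.8750, -9.1250, -20.1250, 8.8750, 7.8750, -4.1250, -10.1250
Σ_{t=1}^{7}(z_t−z̄)(z_{t+1}−z̄) = 136.2344
γ_1 = 136.2344 / 8 = 17.029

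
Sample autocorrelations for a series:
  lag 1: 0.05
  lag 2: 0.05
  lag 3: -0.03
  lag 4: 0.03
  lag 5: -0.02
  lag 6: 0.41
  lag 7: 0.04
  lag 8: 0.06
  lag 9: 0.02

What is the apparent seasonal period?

The largest autocorrelation is r_6 = 0.41; the remaining lags stay at or below 0.06.
The dominant spike at lag 6 indicates a seasonal period of 6.

6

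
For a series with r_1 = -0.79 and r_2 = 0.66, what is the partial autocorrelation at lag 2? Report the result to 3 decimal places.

0.096

φ_{22} = (r_2 − r_1²) / (1 − r_1²)
r_1² = (-0.79)² = 0.6241
Numerator = 0.66 − 0.6241 = 0.0359; denominator = 1 − 0.6241 = 0.3759
φ_{22} = 0.0359 / 0.3759 = 0.096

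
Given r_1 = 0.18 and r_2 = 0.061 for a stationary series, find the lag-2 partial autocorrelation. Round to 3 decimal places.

0.030

φ_{22} = (r_2 − r_1²) / (1 − r_1²)
r_1² = (0.18)² = 0.0324
Numerator = 0.061 − 0.0324 = 0.0286; denominator = 1 − 0.0324 = 0.9676
φ_{22} = 0.0286 / 0.9676 = 0.030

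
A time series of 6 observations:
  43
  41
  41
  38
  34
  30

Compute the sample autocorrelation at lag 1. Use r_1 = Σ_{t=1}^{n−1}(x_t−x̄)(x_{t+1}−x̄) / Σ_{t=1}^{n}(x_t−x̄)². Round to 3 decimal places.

Mean x̄ = (43 + 41 + 41 + 38 + 34 + 30)/6 = 37.8333
Deviations from mean: 5.1667, 3.1667, 3.1667, 0.1667, -3.8333, -7.8333
Σ(x_t−x̄)(x_{t+1}−x̄) = (16.3611) + (10.0278) + (0.5278) + (-0.6389) + (30.0278) = 56.3056
Denominator Σ(x_t−x̄)² = 122.8333
r_1 = 56.3056 / 122.8333 = 0.458

0.458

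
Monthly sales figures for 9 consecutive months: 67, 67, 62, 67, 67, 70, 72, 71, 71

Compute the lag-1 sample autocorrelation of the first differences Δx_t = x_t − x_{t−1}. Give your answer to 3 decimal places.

First differences Δx: 0, -5, 5, 0, 3, 2, -1, 0
Mean of differences = 0.5000
Numerator Σ(Δx_t−Δx̄)(Δx_{t+1}−Δx̄) = -23.2500
Denominator Σ(Δx_t−Δx̄)² = 62.0000
r_1(Δx) = -23.2500 / 62.0000 = -0.375

-0.375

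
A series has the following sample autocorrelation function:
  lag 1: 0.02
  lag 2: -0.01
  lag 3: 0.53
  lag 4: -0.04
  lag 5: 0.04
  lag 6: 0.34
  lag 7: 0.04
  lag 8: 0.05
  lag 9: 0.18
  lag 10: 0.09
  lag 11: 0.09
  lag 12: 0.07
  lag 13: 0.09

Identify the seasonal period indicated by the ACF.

The largest autocorrelation is r_3 = 0.53, with weaker echoes at lags 6 (0.34) and 9 (0.18); the remaining lags stay at or below 0.09.
The dominant spike at lag 3 indicates a seasonal period of 3.

3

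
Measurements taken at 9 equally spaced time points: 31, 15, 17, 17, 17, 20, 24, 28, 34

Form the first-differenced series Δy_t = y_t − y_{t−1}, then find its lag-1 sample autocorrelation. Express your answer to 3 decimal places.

0.045

First differences Δy: -16, 2, 0, 0, 3, 4, 4, 6
Mean of differences = 0.3750
Numerator Σ(Δy_t−Δȳ)(Δy_{t+1}−Δȳ) = 14.9844
Denominator Σ(Δy_t−Δȳ)² = 335.8750
r_1(Δy) = 14.9844 / 335.8750 = 0.045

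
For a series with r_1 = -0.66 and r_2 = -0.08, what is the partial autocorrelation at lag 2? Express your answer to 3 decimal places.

φ_{22} = (r_2 − r_1²) / (1 − r_1²)
r_1² = (-0.66)² = 0.4356
Numerator = -0.08 − 0.4356 = -0.5156; denominator = 1 − 0.4356 = 0.5644
φ_{22} = -0.5156 / 0.5644 = -0.914

-0.914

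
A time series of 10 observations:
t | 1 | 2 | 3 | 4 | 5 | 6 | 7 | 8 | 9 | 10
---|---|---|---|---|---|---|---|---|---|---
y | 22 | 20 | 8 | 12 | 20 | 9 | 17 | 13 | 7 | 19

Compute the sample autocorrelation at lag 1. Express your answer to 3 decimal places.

-0.215

Mean ȳ = (22 + 20 + 8 + 12 + 20 + 9 + 17 + 13 + 7 + 19)/10 = 14.7000
Numerator Σ_{t=1}^{9}(y_t−ȳ)(y_{t+1}−ȳ) = -60.2900
Denominator Σ(y_t−ȳ)² = 280.1000
r_1 = -60.2900 / 280.1000 = -0.215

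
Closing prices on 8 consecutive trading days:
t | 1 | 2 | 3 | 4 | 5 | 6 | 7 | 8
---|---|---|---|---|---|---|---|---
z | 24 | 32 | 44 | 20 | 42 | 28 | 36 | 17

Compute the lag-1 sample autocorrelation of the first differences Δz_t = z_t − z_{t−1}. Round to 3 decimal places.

-0.685

First differences Δz: 8, 12, -24, 22, -14, 8, -19
Mean of differences = -1.0000
Numerator Σ(Δz_t−Δz̄)(Δz_{t+1}−Δz̄) = -1289.0000
Denominator Σ(Δz_t−Δz̄)² = 1882.0000
r_1(Δz) = -1289.0000 / 1882.0000 = -0.685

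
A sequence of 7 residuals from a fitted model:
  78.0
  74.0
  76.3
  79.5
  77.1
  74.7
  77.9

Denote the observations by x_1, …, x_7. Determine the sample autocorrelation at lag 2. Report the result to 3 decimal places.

Mean x̄ = (78.0 + 74.0 + 76.3 + 79.5 + 77.1 + 74.7 + 77.9)/7 = 76.7857
Deviations from mean: 1.2143, -2.7857, -0.4857, 2.7143, 0.3143, -2.0857, 1.1143
Numerator Σ_{t=1}^{5}(x_t−x̄)(x_{t+2}−x̄) = -13.6147
Denominator Σ(x_t−x̄)² = 22.5286
r_2 = -13.6147 / 22.5286 = -0.604

-0.604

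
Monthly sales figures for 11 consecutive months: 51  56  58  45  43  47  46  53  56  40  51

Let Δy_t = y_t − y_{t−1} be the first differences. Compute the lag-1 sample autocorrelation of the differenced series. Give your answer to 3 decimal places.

-0.324

First differences Δy: 5, 2, -13, -2, 4, -1, 7, 3, -16, 11
Mean of differences = 0.0000
Numerator Σ(Δy_t−Δȳ)(Δy_{t+1}−Δȳ) = -212.0000
Denominator Σ(Δy_t−Δȳ)² = 654.0000
r_1(Δy) = -212.0000 / 654.0000 = -0.324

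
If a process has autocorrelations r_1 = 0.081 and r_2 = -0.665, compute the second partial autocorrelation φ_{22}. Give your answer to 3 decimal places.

φ_{22} = (r_2 − r_1²) / (1 − r_1²)
r_1² = (0.081)² = 0.006561
Numerator = -0.665 − 0.0066 = -0.6716; denominator = 1 − 0.0066 = 0.9934
φ_{22} = -0.6716 / 0.9934 = -0.676

-0.676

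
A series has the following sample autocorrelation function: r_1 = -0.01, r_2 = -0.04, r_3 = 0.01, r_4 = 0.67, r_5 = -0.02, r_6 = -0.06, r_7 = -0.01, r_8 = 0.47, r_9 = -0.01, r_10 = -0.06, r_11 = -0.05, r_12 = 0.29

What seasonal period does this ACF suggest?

The largest autocorrelation is r_4 = 0.67, with weaker echoes at lags 8 (0.47) and 12 (0.29); the remaining lags stay at or below 0.01.
The dominant spike at lag 4 indicates a seasonal period of 4.

4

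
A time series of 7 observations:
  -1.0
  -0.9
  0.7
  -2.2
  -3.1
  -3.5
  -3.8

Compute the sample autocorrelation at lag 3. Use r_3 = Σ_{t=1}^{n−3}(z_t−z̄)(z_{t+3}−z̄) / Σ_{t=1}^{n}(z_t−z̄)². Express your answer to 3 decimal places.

Mean z̄ = (-1.0 − 0.9 + 0.7 − 2.2 − 3.1 − 3.5 − 3.8)/7 = -1.9714
Deviations from mean: 0.9714, 1.0714, 2.6714, -0.2286, -1.1286, -1.5286, -1.8286
Numerator Σ_{t=1}^{4}(z_t−z̄)(z_{t+3}−z̄) = -5.0967
Denominator Σ(z_t−z̄)² = 16.2343
r_3 = -5.0967 / 16.2343 = -0.314

-0.314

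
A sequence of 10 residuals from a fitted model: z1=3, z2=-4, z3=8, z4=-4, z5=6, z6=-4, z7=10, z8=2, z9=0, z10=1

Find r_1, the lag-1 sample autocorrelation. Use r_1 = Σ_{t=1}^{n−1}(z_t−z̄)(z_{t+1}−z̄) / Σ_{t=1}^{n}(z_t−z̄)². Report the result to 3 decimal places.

Mean z̄ = (3 − 4 + 8 − 4 + 6 − 4 + 10 + 2 + 0 + 1)/10 = 1.8000
Numerator Σ_{t=1}^{9}(z_t−z̄)(z_{t+1}−z̄) = -172.4400
Denominator Σ(z_t−z̄)² = 229.6000
r_1 = -172.4400 / 229.6000 = -0.751

-0.751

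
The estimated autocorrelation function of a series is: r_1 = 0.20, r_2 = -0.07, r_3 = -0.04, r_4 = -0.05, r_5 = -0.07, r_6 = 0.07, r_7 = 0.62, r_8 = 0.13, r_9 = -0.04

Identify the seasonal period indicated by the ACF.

The largest autocorrelation is r_7 = 0.62; the remaining lags stay at or below 0.20.
The dominant spike at lag 7 indicates a seasonal period of 7.

7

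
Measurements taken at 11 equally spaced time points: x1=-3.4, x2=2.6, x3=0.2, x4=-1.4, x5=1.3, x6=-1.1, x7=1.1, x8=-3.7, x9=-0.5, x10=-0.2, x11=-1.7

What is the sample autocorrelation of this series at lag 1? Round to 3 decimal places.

Mean x̄ = (-3.4 + 2.6 + 0.2 − 1.4 + 1.3 − 1.1 + 1.1 − 3.7 − 0.5 − 0.2 − 1.7)/11 = -0.6182
Numerator Σ_{t=1}^{10}(x_t−x̄)(x_{t+1}−x̄) = -16.2731
Denominator Σ(x_t−x̄)² = 37.0964
r_1 = -16.2731 / 37.0964 = -0.439

-0.439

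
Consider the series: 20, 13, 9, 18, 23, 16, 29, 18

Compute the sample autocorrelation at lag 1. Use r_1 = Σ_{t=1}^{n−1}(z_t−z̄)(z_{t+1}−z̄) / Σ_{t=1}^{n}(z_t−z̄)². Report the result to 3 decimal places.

0.011

Mean z̄ = (20 + 13 + 9 + 18 + 23 + 16 + 29 + 18)/8 = 18.2500
Deviations from mean: 1.7500, -5.2500, -9.2500, -0.2500, 4.7500, -2.2500, 10.7500, -0.2500
Σ(z_t−z̄)(z_{t+1}−z̄) = (-9.1875) + (48.5625) + (2.3125) + (-1.1875) + (-10.6875) + (-24.1875) + (-2.6875) = 2.9375
Denominator Σ(z_t−z̄)² = 259.5000
r_1 = 2.9375 / 259.5000 = 0.011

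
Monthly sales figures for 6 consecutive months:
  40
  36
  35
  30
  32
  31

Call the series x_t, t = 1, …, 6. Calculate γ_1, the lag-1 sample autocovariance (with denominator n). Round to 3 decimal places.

4.000

Mean x̄ = (40 + 36 + 35 + 30 + 32 + 31)/6 = 34.0000
Σ_{t=1}^{5}(x_t−x̄)(x_{t+1}−x̄) = 24.0000
γ_1 = 24.0000 / 6 = 4.000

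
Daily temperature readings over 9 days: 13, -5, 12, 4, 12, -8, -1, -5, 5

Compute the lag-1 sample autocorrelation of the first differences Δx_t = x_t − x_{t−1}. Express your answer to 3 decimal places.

First differences Δx: -18, 17, -8, 8, -20, 7, -4, 10
Mean of differences = -1.0000
Numerator Σ(Δx_t−Δx̄)(Δx_{t+1}−Δx̄) = -875.0000
Denominator Σ(Δx_t−Δx̄)² = 1298.0000
r_1(Δx) = -875.0000 / 1298.0000 = -0.674

-0.674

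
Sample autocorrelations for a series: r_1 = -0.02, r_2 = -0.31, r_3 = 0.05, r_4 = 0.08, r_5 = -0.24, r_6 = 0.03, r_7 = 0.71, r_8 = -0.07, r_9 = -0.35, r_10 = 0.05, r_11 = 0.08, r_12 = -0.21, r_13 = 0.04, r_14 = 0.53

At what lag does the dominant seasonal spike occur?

7

The largest autocorrelation is r_7 = 0.71, with a weaker echo at lag 14 (0.53); the remaining lags stay at or below 0.08.
The dominant spike at lag 7 indicates a seasonal period of 7.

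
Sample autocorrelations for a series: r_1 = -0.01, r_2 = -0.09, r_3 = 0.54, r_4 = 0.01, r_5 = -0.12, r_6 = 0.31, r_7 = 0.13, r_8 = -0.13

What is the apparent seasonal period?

3

The largest autocorrelation is r_3 = 0.54, with a weaker echo at lag 6 (0.31); the remaining lags stay at or below 0.13.
The dominant spike at lag 3 indicates a seasonal period of 3.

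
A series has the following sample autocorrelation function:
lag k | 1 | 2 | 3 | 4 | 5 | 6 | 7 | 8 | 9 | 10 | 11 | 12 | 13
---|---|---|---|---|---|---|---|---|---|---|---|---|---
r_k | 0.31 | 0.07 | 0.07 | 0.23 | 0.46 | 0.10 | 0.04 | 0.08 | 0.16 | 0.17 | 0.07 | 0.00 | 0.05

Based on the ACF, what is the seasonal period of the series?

The largest autocorrelation is r_5 = 0.46; the remaining lags stay at or below 0.31. The elevated value at lag 1 (0.31), dropping to 0.07 at lag 2, reflects decaying short-term dependence rather than seasonality.
The dominant spike at lag 5 indicates a seasonal period of 5.

5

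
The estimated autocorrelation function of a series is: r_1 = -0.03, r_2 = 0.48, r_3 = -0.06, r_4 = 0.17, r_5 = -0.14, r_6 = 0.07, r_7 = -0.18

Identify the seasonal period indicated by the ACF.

The largest autocorrelation is r_2 = 0.48, with a weaker echo at lag 4 (0.17); the remaining lags stay at or below 0.07.
The dominant spike at lag 2 indicates a seasonal period of 2.

2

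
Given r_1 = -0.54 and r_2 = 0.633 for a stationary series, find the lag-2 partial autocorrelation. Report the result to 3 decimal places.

0.482

φ_{22} = (r_2 − r_1²) / (1 − r_1²)
r_1² = (-0.54)² = 0.2916
Numerator = 0.633 − 0.2916 = 0.3414; denominator = 1 − 0.2916 = 0.7084
φ_{22} = 0.3414 / 0.7084 = 0.482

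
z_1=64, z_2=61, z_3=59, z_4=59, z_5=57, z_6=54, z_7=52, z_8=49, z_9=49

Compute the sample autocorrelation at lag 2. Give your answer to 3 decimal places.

0.327

Mean z̄ = (64 + 61 + 59 + 59 + 57 + 54 + 52 + 49 + 49)/9 = 56.0000
Σ(z_t−z̄)(z_{t+2}−z̄) = (24.0000) + (15.0000) + (3.0000) + (-6.0000) + (-4.0000) + (14.0000) + (28.0000) = 74.0000
Denominator Σ(z_t−z̄)² = 226.0000
r_2 = 74.0000 / 226.0000 = 0.327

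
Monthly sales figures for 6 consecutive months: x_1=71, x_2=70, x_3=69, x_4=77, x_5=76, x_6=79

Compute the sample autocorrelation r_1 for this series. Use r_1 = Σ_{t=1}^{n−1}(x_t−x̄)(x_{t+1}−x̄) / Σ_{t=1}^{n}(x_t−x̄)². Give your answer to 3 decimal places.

Mean x̄ = (71 + 70 + 69 + 77 + 76 + 79)/6 = 73.6667
Deviations from mean: -2.6667, -3.6667, -4.6667, 3.3333, 2.3333, 5.3333
Σ(x_t−x̄)(x_{t+1}−x̄) = (9.7778) + (17.1111) + (-15.5556) + (7.7778) + (12.4444) = 31.5556
Denominator Σ(x_t−x̄)² = 87.3333
r_1 = 31.5556 / 87.3333 = 0.361

0.361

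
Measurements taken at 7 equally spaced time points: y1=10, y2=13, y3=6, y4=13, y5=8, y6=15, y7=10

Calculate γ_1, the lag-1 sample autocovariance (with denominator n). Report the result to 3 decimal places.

-6.297

Mean ȳ = (10 + 13 + 6 + 13 + 8 + 15 + 10)/7 = 10.7143
Σ_{t=1}^{6}(y_t−ȳ)(y_{t+1}−ȳ) = -44.0816
γ_1 = -44.0816 / 7 = -6.297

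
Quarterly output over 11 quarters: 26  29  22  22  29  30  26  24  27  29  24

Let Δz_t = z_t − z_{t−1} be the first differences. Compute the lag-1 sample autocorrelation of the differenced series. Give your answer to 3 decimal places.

-0.121

First differences Δz: 3, -7, 0, 7, 1, -4, -2, 3, 2, -5
Mean of differences = -0.2000
Numerator Σ(Δz_t−Δz̄)(Δz_{t+1}−Δz̄) = -20.0400
Denominator Σ(Δz_t−Δz̄)² = 165.6000
r_1(Δz) = -20.0400 / 165.6000 = -0.121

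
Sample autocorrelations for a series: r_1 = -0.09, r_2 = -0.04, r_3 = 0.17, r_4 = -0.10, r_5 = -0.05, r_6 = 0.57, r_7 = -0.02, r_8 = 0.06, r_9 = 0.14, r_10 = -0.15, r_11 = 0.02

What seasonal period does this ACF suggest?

The largest autocorrelation is r_6 = 0.57; the remaining lags stay at or below 0.17.
The dominant spike at lag 6 indicates a seasonal period of 6.

6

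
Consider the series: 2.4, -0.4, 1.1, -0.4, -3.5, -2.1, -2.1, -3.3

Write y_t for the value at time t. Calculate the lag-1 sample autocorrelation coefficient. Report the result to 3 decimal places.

Mean ȳ = (2.4 − 0.4 + 1.1 − 0.4 − 3.5 − 2.1 − 2.1 − 3.3)/8 = -1.0375
Σ(y_t−ȳ)(y_{t+1}−ȳ) = (2.1914) + (1.3627) + (1.3627) + (-1.5698) + (2.6164) + (1.1289) + (2.4039) = 9.4961
Denominator Σ(y_t−ȳ)² = 30.6388
r_1 = 9.4961 / 30.6388 = 0.310

0.310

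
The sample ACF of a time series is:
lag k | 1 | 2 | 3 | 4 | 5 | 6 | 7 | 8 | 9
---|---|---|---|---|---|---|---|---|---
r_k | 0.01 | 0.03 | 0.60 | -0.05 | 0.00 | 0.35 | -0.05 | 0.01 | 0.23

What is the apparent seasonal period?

3

The largest autocorrelation is r_3 = 0.60, with weaker echoes at lags 6 (0.35) and 9 (0.23); the remaining lags stay at or below 0.03.
The dominant spike at lag 3 indicates a seasonal period of 3.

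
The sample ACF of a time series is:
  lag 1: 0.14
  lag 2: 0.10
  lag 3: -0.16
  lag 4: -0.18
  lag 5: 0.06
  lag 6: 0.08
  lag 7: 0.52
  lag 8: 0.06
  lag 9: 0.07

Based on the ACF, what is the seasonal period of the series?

The largest autocorrelation is r_7 = 0.52; the remaining lags stay at or below 0.14.
The dominant spike at lag 7 indicates a seasonal period of 7.

7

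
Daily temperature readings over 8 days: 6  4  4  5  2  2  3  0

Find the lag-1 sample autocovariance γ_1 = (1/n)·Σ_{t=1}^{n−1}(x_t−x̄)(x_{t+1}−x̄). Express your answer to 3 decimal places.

Mean x̄ = (6 + 4 + 4 + 5 + 2 + 2 + 3 + 0)/8 = 3.2500
Σ_{t=1}^{7}(x_t−x̄)(x_{t+1}−x̄) = 4.4375
γ_1 = 4.4375 / 8 = 0.555

0.555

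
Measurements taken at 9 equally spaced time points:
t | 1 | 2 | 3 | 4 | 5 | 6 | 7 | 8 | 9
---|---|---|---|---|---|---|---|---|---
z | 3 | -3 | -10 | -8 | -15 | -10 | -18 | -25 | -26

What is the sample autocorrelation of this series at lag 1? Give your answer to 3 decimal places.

0.526

Mean z̄ = (3 − 3 − 10 − 8 − 15 − 10 − 18 − 25 − 26)/9 = -12.4444
Numerator Σ_{t=1}^{8}(z_t−z̄)(z_{t+1}−z̄) = 388.5802
Denominator Σ(z_t−z̄)² = 738.2222
r_1 = 388.5802 / 738.2222 = 0.526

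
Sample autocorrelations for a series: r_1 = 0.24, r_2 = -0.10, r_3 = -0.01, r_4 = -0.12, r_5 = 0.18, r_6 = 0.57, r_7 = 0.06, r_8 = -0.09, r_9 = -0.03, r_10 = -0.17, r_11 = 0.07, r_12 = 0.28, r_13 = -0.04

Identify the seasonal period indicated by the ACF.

The largest autocorrelation is r_6 = 0.57, with a weaker echo at lag 12 (0.28); the remaining lags stay at or below 0.24.
The dominant spike at lag 6 indicates a seasonal period of 6.

6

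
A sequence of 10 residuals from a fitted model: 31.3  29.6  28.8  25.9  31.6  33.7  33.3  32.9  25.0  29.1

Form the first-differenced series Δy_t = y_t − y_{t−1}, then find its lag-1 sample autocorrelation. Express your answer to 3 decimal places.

First differences Δy: -1.7, -0.8, -2.9, 5.7, 2.1, -0.4, -0.4, -7.9, 4.1
Mean of differences = -0.2444
Numerator Σ(Δy_t−Δȳ)(Δy_{t+1}−Δȳ) = -31.9742
Denominator Σ(Δy_t−Δȳ)² = 127.8422
r_1(Δy) = -31.9742 / 127.8422 = -0.250

-0.250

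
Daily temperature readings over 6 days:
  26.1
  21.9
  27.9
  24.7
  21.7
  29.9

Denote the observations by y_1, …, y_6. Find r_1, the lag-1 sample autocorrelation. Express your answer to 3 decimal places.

Mean ȳ = (26.1 + 21.9 + 27.9 + 24.7 + 21.7 + 29.9)/6 = 25.3667
Deviations from mean: 0.7333, -3.4667, 2.5333, -0.6667, -3.6667, 4.5333
Σ(y_t−ȳ)(y_{t+1}−ȳ) = (-2.5422) + (-8.7822) + (-1.6889) + (2.4444) + (-16.6222) = -27.1911
Denominator Σ(y_t−ȳ)² = 53.4133
r_1 = -27.1911 / 53.4133 = -0.509

-0.509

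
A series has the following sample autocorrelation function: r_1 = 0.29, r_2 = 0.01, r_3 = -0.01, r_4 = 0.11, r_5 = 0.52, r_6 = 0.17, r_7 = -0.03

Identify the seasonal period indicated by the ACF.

The largest autocorrelation is r_5 = 0.52; the remaining lags stay at or below 0.29. The elevated value at lag 1 (0.29), dropping to 0.01 at lag 2, reflects decaying short-term dependence rather than seasonality.
The dominant spike at lag 5 indicates a seasonal period of 5.

5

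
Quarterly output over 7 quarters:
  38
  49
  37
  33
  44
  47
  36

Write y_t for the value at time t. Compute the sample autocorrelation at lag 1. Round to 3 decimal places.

-0.262

Mean ȳ = (38 + 49 + 37 + 33 + 44 + 47 + 36)/7 = 40.5714
Σ(y_t−ȳ)(y_{t+1}−ȳ) = (-21.6735) + (-30.1020) + (27.0408) + (-25.9592) + (22.0408) + (-29.3878) = -58.0408
Denominator Σ(y_t−ȳ)² = 221.7143
r_1 = -58.0408 / 221.7143 = -0.262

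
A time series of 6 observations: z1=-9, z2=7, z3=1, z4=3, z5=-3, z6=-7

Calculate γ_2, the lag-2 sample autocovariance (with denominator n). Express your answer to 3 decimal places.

-1.704

Mean z̄ = (-9 + 7 + 1 + 3 − 3 − 7)/6 = -1.3333
Deviations: -7.6667, 8.3333, 2.3333, 4.3333, -1.6667, -5.6667
Σ_{t=1}^{4}(z_t−z̄)(z_{t+2}−z̄) = -10.2222
γ_2 = -10.2222 / 6 = -1.704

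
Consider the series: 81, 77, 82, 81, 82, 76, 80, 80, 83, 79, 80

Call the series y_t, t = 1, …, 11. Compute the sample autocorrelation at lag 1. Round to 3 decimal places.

-0.356

Mean ȳ = (81 + 77 + 82 + 81 + 82 + 76 + 80 + 80 + 83 + 79 + 80)/11 = 80.0909
Numerator Σ_{t=1}^{10}(y_t−ȳ)(y_{t+1}−ȳ) = -16.0083
Denominator Σ(y_t−ȳ)² = 44.9091
r_1 = -16.0083 / 44.9091 = -0.356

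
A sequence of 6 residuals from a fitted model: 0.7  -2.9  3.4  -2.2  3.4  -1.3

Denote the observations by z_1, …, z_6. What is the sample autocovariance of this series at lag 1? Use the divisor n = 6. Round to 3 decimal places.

Mean z̄ = (0.7 − 2.9 + 3.4 − 2.2 + 3.4 − 1.3)/6 = 0.1833
Σ_{t=1}^{5}(z_t−z̄)(z_{t+1}−z̄) = -31.6153
γ_1 = -31.6153 / 6 = -5.269

-5.269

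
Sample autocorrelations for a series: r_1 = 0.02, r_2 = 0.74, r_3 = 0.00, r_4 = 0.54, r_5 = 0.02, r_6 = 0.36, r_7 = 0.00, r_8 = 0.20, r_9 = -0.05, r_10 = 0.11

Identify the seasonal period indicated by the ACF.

The largest autocorrelation is r_2 = 0.74, with weaker echoes at lags 4 (0.54), 6 (0.36) and 8 (0.20); the remaining lags stay at or below 0.11.
The dominant spike at lag 2 indicates a seasonal period of 2.

2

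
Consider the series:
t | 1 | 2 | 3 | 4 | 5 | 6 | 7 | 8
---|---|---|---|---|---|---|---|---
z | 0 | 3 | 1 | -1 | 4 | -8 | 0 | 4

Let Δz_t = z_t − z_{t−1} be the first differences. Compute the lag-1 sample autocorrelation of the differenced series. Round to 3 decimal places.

First differences Δz: 3, -2, -2, 5, -12, 8, 4
Mean of differences = 0.5714
Numerator Σ(Δz_t−Δz̄)(Δz_{t+1}−Δz̄) = -134.6122
Denominator Σ(Δz_t−Δz̄)² = 263.7143
r_1(Δz) = -134.6122 / 263.7143 = -0.510

-0.510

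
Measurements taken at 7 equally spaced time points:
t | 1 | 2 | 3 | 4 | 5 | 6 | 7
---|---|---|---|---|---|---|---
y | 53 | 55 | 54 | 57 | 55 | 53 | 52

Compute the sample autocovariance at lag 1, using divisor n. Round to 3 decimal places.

0.344

Mean ȳ = (53 + 55 + 54 + 57 + 55 + 53 + 52)/7 = 54.1429
Deviations: -1.1429, 0.8571, -0.1429, 2.8571, 0.8571, -1.1429, -2.1429
Σ_{t=1}^{6}(y_t−ȳ)(y_{t+1}−ȳ) = 2.4082
γ_1 = 2.4082 / 7 = 0.344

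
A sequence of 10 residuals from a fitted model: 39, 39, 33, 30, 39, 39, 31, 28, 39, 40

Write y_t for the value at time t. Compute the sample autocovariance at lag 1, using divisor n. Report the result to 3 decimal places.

1.891

Mean ȳ = (39 + 39 + 33 + 30 + 39 + 39 + 31 + 28 + 39 + 40)/10 = 35.7000
Σ_{t=1}^{9}(y_t−ȳ)(y_{t+1}−ȳ) = 18.9100
γ_1 = 18.9100 / 10 = 1.891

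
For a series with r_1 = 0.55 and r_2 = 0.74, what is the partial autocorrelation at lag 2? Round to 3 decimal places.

0.627

φ_{22} = (r_2 − r_1²) / (1 − r_1²)
r_1² = (0.55)² = 0.3025
Numerator = 0.74 − 0.3025 = 0.4375; denominator = 1 − 0.3025 = 0.6975
φ_{22} = 0.4375 / 0.6975 = 0.627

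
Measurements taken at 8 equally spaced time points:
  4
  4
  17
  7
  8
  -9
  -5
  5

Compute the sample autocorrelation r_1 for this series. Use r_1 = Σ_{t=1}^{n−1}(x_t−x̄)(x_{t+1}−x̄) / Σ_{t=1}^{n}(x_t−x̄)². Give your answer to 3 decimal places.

Mean x̄ = (4 + 4 + 17 + 7 + 8 − 9 − 5 + 5)/8 = 3.8750
Deviations from mean: 0.1250, 0.1250, 13.1250, 3.1250, 4.1250, -12.8750, -8.8750, 1.1250
Σ(x_t−x̄)(x_{t+1}−x̄) = (0.0156) + (1.6406) + (41.0156) + (12.8906) + (-53.1094) + (114.2656) + (-9.9844) = 106.7344
Denominator Σ(x_t−x̄)² = 444.8750
r_1 = 106.7344 / 444.8750 = 0.240

0.240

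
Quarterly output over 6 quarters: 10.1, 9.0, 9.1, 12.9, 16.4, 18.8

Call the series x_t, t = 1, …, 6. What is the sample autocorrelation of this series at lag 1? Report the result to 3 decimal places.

0.540

Mean x̄ = (10.1 + 9.0 + 9.1 + 12.9 + 16.4 + 18.8)/6 = 12.7167
Deviations from mean: -2.6167, -3.7167, -3.6167, 0.1833, 3.6833, 6.0833
Σ(x_t−x̄)(x_{t+1}−x̄) = (9.7253) + (13.4419) + (-0.6631) + (0.6753) + (22.4069) = 45.5864
Denominator Σ(x_t−x̄)² = 84.3483
r_1 = 45.5864 / 84.3483 = 0.540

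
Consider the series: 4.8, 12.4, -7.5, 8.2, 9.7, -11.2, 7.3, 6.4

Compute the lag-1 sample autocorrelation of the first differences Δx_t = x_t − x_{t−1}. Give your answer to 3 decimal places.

-0.590

First differences Δx: 7.6, -19.9, 15.7, 1.5, -20.9, 18.5, -0.9
Mean of differences = 0.2286
Numerator Σ(Δx_t−Δx̄)(Δx_{t+1}−Δx̄) = -873.6565
Denominator Σ(Δx_t−Δx̄)² = 1482.0143
r_1(Δx) = -873.6565 / 1482.0143 = -0.590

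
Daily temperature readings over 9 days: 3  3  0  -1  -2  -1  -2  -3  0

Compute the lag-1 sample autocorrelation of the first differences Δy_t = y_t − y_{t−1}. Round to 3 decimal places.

-0.109

First differences Δy: 0, -3, -1, -1, 1, -1, -1, 3
Mean of differences = -0.3750
Numerator Σ(Δy_t−Δȳ)(Δy_{t+1}−Δȳ) = -2.3906
Denominator Σ(Δy_t−Δȳ)² = 21.8750
r_1(Δy) = -2.3906 / 21.8750 = -0.109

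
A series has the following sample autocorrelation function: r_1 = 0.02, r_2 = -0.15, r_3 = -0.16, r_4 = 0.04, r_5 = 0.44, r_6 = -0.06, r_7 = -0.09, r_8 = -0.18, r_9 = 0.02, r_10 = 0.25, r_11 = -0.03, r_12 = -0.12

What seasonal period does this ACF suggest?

The largest autocorrelation is r_5 = 0.44, with a weaker echo at lag 10 (0.25); the remaining lags stay at or below 0.04.
The dominant spike at lag 5 indicates a seasonal period of 5.

5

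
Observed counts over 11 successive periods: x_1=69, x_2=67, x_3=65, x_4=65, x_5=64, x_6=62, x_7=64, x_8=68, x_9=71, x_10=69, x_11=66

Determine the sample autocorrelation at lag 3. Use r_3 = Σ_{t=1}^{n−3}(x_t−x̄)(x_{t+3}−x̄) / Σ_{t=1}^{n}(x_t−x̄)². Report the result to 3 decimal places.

-0.370

Mean x̄ = (69 + 67 + 65 + 65 + 64 + 62 + 64 + 68 + 71 + 69 + 66)/11 = 66.3636
Numerator Σ_{t=1}^{8}(x_t−x̄)(x_{t+3}−x̄) = -26.8512
Denominator Σ(x_t−x̄)² = 72.5455
r_3 = -26.8512 / 72.5455 = -0.370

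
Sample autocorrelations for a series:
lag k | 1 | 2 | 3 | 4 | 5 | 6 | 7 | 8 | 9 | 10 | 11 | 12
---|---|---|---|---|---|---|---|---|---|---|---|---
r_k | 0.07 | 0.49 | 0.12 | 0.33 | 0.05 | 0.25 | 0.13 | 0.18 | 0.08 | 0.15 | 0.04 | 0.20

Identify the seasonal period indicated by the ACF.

The largest autocorrelation is r_2 = 0.49, with weaker echoes at lags 4 (0.33), 6 (0.25), 8 (0.18), 10 (0.15) and 12 (0.20); the remaining lags stay at or below 0.13.
The dominant spike at lag 2 indicates a seasonal period of 2.

2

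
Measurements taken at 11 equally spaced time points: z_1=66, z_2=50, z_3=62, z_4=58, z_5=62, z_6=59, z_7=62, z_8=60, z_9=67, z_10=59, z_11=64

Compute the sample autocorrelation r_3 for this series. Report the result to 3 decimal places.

Mean z̄ = (66 + 50 + 62 + 58 + 62 + 59 + 62 + 60 + 67 + 59 + 64)/11 = 60.8182
Numerator Σ_{t=1}^{8}(z_t−z̄)(z_{t+3}−z̄) = -49.8264
Denominator Σ(z_t−z̄)² = 211.6364
r_3 = -49.8264 / 211.6364 = -0.235

-0.235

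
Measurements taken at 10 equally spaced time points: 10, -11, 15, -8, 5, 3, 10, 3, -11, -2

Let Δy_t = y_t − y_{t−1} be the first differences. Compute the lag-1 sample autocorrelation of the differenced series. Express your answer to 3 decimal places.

First differences Δy: -21, 26, -23, 13, -2, 7, -7, -14, 9
Mean of differences = -1.3333
Numerator Σ(Δy_t−Δȳ)(Δy_{t+1}−Δȳ) = -1561.7778
Denominator Σ(Δy_t−Δȳ)² = 2178.0000
r_1(Δy) = -1561.7778 / 2178.0000 = -0.717

-0.717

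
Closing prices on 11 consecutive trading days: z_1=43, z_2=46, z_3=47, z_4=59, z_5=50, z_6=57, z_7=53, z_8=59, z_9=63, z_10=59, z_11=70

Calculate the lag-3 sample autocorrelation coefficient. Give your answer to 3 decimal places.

0.031

Mean z̄ = (43 + 46 + 47 + 59 + 50 + 57 + 53 + 59 + 63 + 59 + 70)/11 = 55.0909
Numerator Σ_{t=1}^{8}(z_t−z̄)(z_{t+3}−z̄) = 20.7025
Denominator Σ(z_t−z̄)² = 658.9091
r_3 = 20.7025 / 658.9091 = 0.031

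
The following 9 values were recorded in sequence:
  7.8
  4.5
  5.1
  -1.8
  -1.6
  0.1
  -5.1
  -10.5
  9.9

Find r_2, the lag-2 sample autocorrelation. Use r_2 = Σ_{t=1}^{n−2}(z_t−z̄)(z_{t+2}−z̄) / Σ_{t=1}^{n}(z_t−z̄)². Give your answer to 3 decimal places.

-0.055

Mean z̄ = (7.8 + 4.5 + 5.1 − 1.8 − 1.6 + 0.1 − 5.1 − 10.5 + 9.9)/9 = 0.9333
Σ(z_t−z̄)(z_{t+2}−z̄) = (28.6111) + (-9.7489) + (-10.5556) + (2.2778) + (15.2844) + (9.5278) + (-54.0989) = -18.7022
Denominator Σ(z_t−z̄)² = 339.3400
r_2 = -18.7022 / 339.3400 = -0.055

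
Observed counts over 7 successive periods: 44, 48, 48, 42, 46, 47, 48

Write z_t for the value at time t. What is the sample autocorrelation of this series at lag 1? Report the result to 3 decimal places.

Mean z̄ = (44 + 48 + 48 + 42 + 46 + 47 + 48)/7 = 46.1429
Deviations from mean: -2.1429, 1.8571, 1.8571, -4.1429, -0.1429, 0.8571, 1.8571
Numerator Σ_{t=1}^{6}(z_t−z̄)(z_{t+1}−z̄) = -6.1633
Denominator Σ(z_t−z̄)² = 32.8571
r_1 = -6.1633 / 32.8571 = -0.188

-0.188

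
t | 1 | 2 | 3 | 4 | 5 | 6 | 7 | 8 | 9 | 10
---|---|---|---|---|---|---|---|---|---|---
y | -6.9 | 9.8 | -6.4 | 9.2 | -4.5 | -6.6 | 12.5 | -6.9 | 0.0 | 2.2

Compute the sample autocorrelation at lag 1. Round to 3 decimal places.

-0.686

Mean ȳ = (-6.9 + 9.8 − 6.4 + 9.2 − 4.5 − 6.6 + 12.5 − 6.9 + 0.0 + 2.2)/10 = 0.2400
Numerator Σ_{t=1}^{9}(y_t−ȳ)(y_{t+1}−ȳ) = -371.4316
Denominator Σ(y_t−ȳ)² = 541.1840
r_1 = -371.4316 / 541.1840 = -0.686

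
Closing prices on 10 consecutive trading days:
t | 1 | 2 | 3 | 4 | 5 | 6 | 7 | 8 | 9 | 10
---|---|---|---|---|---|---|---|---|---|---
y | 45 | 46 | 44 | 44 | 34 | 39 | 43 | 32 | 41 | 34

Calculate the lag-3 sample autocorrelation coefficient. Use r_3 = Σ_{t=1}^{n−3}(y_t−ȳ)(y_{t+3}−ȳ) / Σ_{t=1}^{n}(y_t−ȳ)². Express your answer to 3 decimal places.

Mean ȳ = (45 + 46 + 44 + 44 + 34 + 39 + 43 + 32 + 41 + 34)/10 = 40.2000
Σ(y_t−ȳ)(y_{t+3}−ȳ) = (18.2400) + (-35.9600) + (-4.5600) + (10.6400) + (50.8400) + (-0.9600) + (-17.3600) = 20.8800
Denominator Σ(y_t−ȳ)² = 239.6000
r_3 = 20.8800 / 239.6000 = 0.087

0.087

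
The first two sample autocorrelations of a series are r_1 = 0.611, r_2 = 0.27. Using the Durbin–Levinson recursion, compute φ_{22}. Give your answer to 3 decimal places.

φ_{22} = (r_2 − r_1²) / (1 − r_1²)
r_1² = (0.611)² = 0.373321
Numerator = 0.27 − 0.3733 = -0.1033; denominator = 1 − 0.3733 = 0.6267
φ_{22} = -0.1033 / 0.6267 = -0.165

-0.165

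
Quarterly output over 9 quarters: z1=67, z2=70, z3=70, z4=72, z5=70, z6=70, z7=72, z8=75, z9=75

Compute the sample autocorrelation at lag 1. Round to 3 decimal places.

0.420

Mean z̄ = (67 + 70 + 70 + 72 + 70 + 70 + 72 + 75 + 75)/9 = 71.2222
Numerator Σ_{t=1}^{8}(z_t−z̄)(z_{t+1}−z̄) = 22.5062
Denominator Σ(z_t−z̄)² = 53.5556
r_1 = 22.5062 / 53.5556 = 0.420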